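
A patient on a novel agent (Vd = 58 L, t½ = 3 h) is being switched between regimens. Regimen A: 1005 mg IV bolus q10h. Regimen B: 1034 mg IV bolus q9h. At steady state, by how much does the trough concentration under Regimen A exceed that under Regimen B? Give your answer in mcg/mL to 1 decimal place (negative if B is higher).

-0.6 mcg/mL

Regimen A: f = (1/2)^(10/3) ≈ 0.0992; Cmin,ss = (1005/58)·f/(1−f) ≈ 1.908 mcg/mL.
Regimen B: f = (1/2)^(9/3) ≈ 0.1250; Cmin,ss = (1034/58)·f/(1−f) ≈ 2.547 mcg/mL.
Difference ≈ 1.908 − 2.547 ≈ -0.639 mcg/mL.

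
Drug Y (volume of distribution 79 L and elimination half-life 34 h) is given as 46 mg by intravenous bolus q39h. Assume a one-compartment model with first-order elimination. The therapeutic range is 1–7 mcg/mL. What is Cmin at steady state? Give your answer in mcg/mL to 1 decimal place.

Over one 39-h interval, 39/34 ≈ 1.1471 half-lives elapse, leaving f ≈ 0.4515 of each dose.
Accumulation ratio R = 1/(1 − f) ≈ 1/0.5485 ≈ 1.8232.
Single-dose peak C₀ = D/Vd = 46/79 ≈ 0.582 mcg/mL.
Cmax,ss = C₀/(1 − f) ≈ 0.582/0.5485 ≈ 1.061 mcg/mL.
One interval later, Cmin,ss = Cmax,ss·e^(−kτ) ≈ 1.061 × 0.4515 ≈ 0.479 mcg/mL.
Trough 0.5 mcg/mL vs MEC 1 mcg/mL: subtherapeutic.

0.5 mcg/mL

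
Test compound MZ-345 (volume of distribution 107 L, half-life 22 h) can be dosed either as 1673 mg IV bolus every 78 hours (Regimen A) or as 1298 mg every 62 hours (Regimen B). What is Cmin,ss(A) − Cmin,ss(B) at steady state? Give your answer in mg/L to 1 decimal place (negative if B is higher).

-0.5 mg/L

Regimen A: f = (1/2)^(78/22) ≈ 0.0856; Cmin,ss = (1673/107)·f/(1−f) ≈ 1.464 mg/L.
Regimen B: f = (1/2)^(62/22) ≈ 0.1418; Cmin,ss = (1298/107)·f/(1−f) ≈ 2.004 mg/L.
Difference ≈ 1.464 − 2.004 ≈ -0.540 mg/L.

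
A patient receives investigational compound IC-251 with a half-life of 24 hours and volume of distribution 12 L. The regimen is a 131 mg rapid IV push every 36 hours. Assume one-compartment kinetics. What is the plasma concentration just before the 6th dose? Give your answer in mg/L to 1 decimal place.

f = (1/2)^(τ/t½) = (1/2)^(36/24) ≈ 0.3536.
C₀ = D/Vd = 131/12 ≈ 10.917 mg/L.
Before the 6th dose, 5 doses have been given. Superposition: Cmin = C₀·(f + f² + … + f^5).
≈ 10.917 × (0.3536 + 0.1250 + 0.0442 + 0.0156 + 0.0055) ≈ 10.917 × 0.5439 ≈ 5.938 mg/L.

5.9 mg/L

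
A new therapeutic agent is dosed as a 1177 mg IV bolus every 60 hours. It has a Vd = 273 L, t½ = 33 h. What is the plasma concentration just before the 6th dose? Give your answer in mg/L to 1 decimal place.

f = (1/2)^(τ/t½) = (1/2)^(60/33) ≈ 0.2836.
C₀ = D/Vd = 1177/273 ≈ 4.311 mg/L.
Before the 6th dose, 5 doses have been given. Superposition: Cmin = C₀·(f + f² + … + f^5).
≈ 4.311 × (0.2836 + 0.0804 + 0.0228 + 0.0065 + 0.0018) ≈ 4.311 × 0.3951 ≈ 1.703 mg/L.

1.7 mg/L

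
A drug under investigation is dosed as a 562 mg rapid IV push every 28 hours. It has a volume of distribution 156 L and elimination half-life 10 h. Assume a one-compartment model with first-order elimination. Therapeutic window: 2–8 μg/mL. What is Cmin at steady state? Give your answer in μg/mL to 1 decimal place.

k = ln2/t½ = ln2/10 ≈ 0.069315 h⁻¹; fraction remaining f = e^(−kτ) = e^(−0.069315×28) ≈ 0.1436.
Single-dose peak C₀ = D/Vd = 562/156 ≈ 3.603 μg/mL.
Steady-state trough Cmin,ss = C₀·f/(1−f) ≈ 3.603 × 0.1436/0.8564 ≈ 0.604 μg/mL.
Trough 0.6 μg/mL vs MEC 2 μg/mL: subtherapeutic.

0.6 μg/mL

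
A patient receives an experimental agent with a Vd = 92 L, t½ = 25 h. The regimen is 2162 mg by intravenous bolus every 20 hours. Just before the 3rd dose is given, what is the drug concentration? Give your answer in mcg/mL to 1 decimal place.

21.2 mcg/mL

f = (1/2)^(τ/t½) = (1/2)^(20/25) ≈ 0.5743.
C₀ = D/Vd = 2162/92 ≈ 23.500 mcg/mL.
Before the 3rd dose, 2 doses have been given. Superposition: Cmin = C₀·(f + f²).
≈ 23.500 × (0.5743 + 0.3298) ≈ 23.500 × 0.9041 ≈ 21.246 mcg/mL.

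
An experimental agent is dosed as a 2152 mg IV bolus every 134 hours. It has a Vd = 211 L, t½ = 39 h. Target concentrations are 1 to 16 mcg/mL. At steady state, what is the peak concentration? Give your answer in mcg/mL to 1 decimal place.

k = ln2/t½ = ln2/39 ≈ 0.017773 h⁻¹; fraction remaining f = e^(−kτ) = e^(−0.017773×134) ≈ 0.0924.
At steady state, accumulation factor R = 1/(1 − e^(−kτ)) ≈ 1.1018.
Single-dose peak C₀ = D/Vd = 2152/211 ≈ 10.199 mcg/mL.
Cmax,ss = C₀/(1 − f) ≈ 10.199/0.9076 ≈ 11.237 mcg/mL.
Peak 11.2 mcg/mL vs MTC 16 mcg/mL: below toxic threshold.

11.2 mcg/mL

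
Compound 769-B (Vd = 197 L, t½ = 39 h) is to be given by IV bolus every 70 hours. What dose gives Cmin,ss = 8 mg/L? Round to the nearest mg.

τ/t½ = 70/39 ≈ 1.7949, so f = (1/2)^(70/39) ≈ 0.288197.
Cmin,ss = (D/Vd)·f/(1−f), so D = Cmin,ss·Vd·(1−f)/f.
D = 8 × 197 × (1−f)/f ≈ 8 × 197 × 2.46985 ≈ 3892.48 mg.

3892 mg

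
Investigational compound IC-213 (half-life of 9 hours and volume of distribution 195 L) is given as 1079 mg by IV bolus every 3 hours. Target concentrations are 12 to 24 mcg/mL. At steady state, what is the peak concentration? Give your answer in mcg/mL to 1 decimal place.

k = ln2/t½ = ln2/9 ≈ 0.077016 h⁻¹; fraction remaining f = e^(−kτ) = e^(−0.077016×3) ≈ 0.7937.
Accumulation ratio R = 1/(1 − f) ≈ 1/0.2063 ≈ 4.8473.
Each bolus raises the concentration by D/Vd = 1079/195 ≈ 5.533 mcg/mL.
Steady-state peak Cmax,ss = C₀·R ≈ 5.533 × 4.8473 ≈ 26.820 mcg/mL.
Peak 26.8 mcg/mL vs MTC 24 mcg/mL: exceeds toxic threshold.

26.8 mcg/mL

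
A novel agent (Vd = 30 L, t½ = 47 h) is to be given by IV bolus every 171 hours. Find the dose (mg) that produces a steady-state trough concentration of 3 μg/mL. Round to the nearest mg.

1031 mg

τ/t½ = 171/47 ≈ 3.6383, so f = (1/2)^(171/47) ≈ 0.080309.
Cmin,ss = (D/Vd)·f/(1−f), so D = Cmin,ss·Vd·(1−f)/f.
D = 3 × 30 × (1−f)/f ≈ 3 × 30 × 11.45190 ≈ 1030.67 mg.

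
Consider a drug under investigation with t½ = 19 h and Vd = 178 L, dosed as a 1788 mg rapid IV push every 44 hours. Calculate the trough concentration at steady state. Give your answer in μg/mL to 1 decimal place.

k = ln2/t½ = ln2/19 ≈ 0.036481 h⁻¹; fraction remaining f = e^(−kτ) = e^(−0.036481×44) ≈ 0.2009.
Accumulation ratio R = 1/(1 − f) ≈ 1/0.7991 ≈ 1.2514.
Single-dose peak C₀ = D/Vd = 1788/178 ≈ 10.045 μg/mL.
Steady-state peak Cmax,ss = C₀·R ≈ 10.045 × 1.2514 ≈ 12.570 μg/mL.
One interval later, Cmin,ss = Cmax,ss·e^(−kτ) ≈ 12.570 × 0.2009 ≈ 2.525 μg/mL.

2.5 μg/mL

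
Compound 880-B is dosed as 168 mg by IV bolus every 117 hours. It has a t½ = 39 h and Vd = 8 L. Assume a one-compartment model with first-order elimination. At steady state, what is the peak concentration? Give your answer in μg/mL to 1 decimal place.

24.0 μg/mL

The dosing interval is 3 half-lives, so f = 2^(−3) = 0.125.
At steady state, R = 1/(1 − 0.125) = 8/7.
Single-dose peak C₀ = D/Vd = 168/8 = 21 μg/mL.
Steady-state peak Cmax,ss = C₀·R = 21 × 8/7 ≈ 24.000 μg/mL.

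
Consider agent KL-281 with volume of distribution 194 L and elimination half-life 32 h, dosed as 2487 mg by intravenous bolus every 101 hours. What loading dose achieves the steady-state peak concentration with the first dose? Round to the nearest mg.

f = (1/2)^(101/32) ≈ 0.112169; accumulation ratio R = 1/(1−f) ≈ 1.12634.
Loading dose to hit Cmax,ss on first dose: D_load = D_maint·R ≈ 2487 × 1.12634 ≈ 2801.21 mg.

2801 mg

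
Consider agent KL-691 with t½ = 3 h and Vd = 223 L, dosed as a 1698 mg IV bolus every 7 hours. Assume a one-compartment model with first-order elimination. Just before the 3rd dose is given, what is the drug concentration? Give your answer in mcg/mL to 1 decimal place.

f = (1/2)^(τ/t½) = (1/2)^(7/3) ≈ 0.1984.
C₀ = D/Vd = 1698/223 ≈ 7.614 mcg/mL.
Before the 3rd dose, 2 doses have been given. Superposition: Cmin = C₀·(f + f²).
≈ 7.614 × (0.1984 + 0.0394) ≈ 7.614 × 0.2378 ≈ 1.811 mcg/mL.

1.8 mcg/mL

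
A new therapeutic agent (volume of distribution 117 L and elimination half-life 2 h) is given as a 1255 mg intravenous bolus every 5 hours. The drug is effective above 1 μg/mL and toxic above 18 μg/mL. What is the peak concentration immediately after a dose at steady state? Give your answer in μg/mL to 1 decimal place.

13.0 μg/mL

τ/t½ = 5/2 ≈ 2.5, so fraction remaining f = (1/2)^(5/2) ≈ 0.1768.
Accumulation ratio R = 1/(1 − f) ≈ 1/0.8232 ≈ 1.2148.
Each bolus raises the concentration by D/Vd = 1255/117 ≈ 10.726 μg/mL.
Steady-state peak Cmax,ss = C₀·R ≈ 10.726 × 1.2148 ≈ 13.030 μg/mL.
Peak 13.0 μg/mL vs MTC 18 μg/mL: below toxic threshold.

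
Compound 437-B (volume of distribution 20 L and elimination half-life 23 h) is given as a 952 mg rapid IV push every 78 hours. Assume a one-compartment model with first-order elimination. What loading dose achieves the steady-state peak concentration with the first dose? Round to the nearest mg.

f = (1/2)^(78/23) ≈ 0.095305; accumulation ratio R = 1/(1−f) ≈ 1.10534.
Loading dose to hit Cmax,ss on first dose: D_load = D_maint·R ≈ 952 × 1.10534 ≈ 1052.28 mg.

1052 mg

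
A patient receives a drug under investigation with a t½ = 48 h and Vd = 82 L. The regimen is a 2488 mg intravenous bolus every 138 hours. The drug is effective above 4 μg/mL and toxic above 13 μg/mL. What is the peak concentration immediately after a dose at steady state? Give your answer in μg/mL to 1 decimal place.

35.1 μg/mL

k = ln2/t½ = ln2/48 ≈ 0.014441 h⁻¹; fraction remaining f = e^(−kτ) = e^(−0.014441×138) ≈ 0.1363.
At steady state, accumulation factor R = 1/(1 − e^(−kτ)) ≈ 1.1578.
Each bolus raises the concentration by D/Vd = 2488/82 ≈ 30.341 μg/mL.
Steady-state peak Cmax,ss = C₀·R ≈ 30.341 × 1.1578 ≈ 35.129 μg/mL.
Peak 35.1 μg/mL vs MTC 13 μg/mL: exceeds toxic threshold.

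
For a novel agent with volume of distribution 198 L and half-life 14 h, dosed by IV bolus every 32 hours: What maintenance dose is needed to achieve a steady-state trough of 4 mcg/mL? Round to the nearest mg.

τ/t½ = 32/14 ≈ 2.2857, so f = (1/2)^(32/14) ≈ 0.205084.
Cmin,ss = (D/Vd)·f/(1−f), so D = Cmin,ss·Vd·(1−f)/f.
D = 4 × 198 × (1−f)/f ≈ 4 × 198 × 3.87605 ≈ 3069.83 mg.

3070 mg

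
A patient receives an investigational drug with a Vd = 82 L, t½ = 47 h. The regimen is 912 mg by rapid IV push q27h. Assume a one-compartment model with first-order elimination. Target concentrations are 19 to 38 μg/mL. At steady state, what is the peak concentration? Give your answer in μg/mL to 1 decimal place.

33.9 μg/mL

Over one 27-h interval, 27/47 ≈ 0.57447 half-lives elapse, leaving f ≈ 0.6715 of each dose.
At steady state, accumulation factor R = 1/(1 − e^(−kτ)) ≈ 3.0441.
Single-dose peak C₀ = D/Vd = 912/82 ≈ 11.122 μg/mL.
Steady-state peak Cmax,ss = C₀·R ≈ 11.122 × 3.0441 ≈ 33.856 μg/mL.
Peak 33.9 μg/mL vs MTC 38 μg/mL: below toxic threshold.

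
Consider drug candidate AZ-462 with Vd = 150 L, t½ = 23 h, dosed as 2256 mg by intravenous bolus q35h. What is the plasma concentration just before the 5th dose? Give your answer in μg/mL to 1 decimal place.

7.9 μg/mL

f = (1/2)^(τ/t½) = (1/2)^(35/23) ≈ 0.3483.
C₀ = D/Vd = 2256/150 ≈ 15.040 μg/mL.
Before the 5th dose, 4 doses have been given. Superposition: Cmin = C₀·(f + f² + … + f^4).
≈ 15.040 × (0.3483 + 0.1213 + 0.0423 + 0.0147) ≈ 15.040 × 0.5266 ≈ 7.920 μg/mL.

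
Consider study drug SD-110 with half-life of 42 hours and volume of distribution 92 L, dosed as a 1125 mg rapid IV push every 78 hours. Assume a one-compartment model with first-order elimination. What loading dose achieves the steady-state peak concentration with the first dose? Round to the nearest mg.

1554 mg

f = (1/2)^(78/42) ≈ 0.276022; accumulation ratio R = 1/(1−f) ≈ 1.38126.
Loading dose to hit Cmax,ss on first dose: D_load = D_maint·R ≈ 1125 × 1.38126 ≈ 1553.92 mg.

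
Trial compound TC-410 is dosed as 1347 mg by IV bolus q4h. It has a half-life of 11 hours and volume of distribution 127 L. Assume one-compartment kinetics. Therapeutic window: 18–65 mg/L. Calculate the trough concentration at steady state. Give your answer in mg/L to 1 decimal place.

37.0 mg/L

k = ln2/t½ = ln2/11 ≈ 0.063013 h⁻¹; fraction remaining f = e^(−kτ) = e^(−0.063013×4) ≈ 0.7772.
Single-dose peak C₀ = D/Vd = 1347/127 ≈ 10.606 mg/L.
Steady-state trough Cmin,ss = C₀·f/(1−f) ≈ 10.606 × 0.7772/0.2228 ≈ 36.997 mg/L.
Trough 37.0 mg/L vs MEC 18 mg/L: adequate.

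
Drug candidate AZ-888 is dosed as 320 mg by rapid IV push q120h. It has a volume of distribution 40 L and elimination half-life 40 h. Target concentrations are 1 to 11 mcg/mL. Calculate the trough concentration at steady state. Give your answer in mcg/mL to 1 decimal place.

τ = 120 h = 3 half-lives, so f = (1/2)^3 = 0.125.
At steady state, R = 1/(1 − 0.125) = 8/7.
Single-dose peak C₀ = D/Vd = 320/40 = 8 mcg/mL.
Steady-state peak Cmax,ss = C₀·R = 8 × 8/7 ≈ 9.143 mcg/mL.
Steady-state trough Cmin,ss = Cmax,ss·f ≈ 9.143 × 0.125 ≈ 1.143 mcg/mL.
Trough 1.1 mcg/mL vs MEC 1 mcg/mL: adequate.

1.1 mcg/mL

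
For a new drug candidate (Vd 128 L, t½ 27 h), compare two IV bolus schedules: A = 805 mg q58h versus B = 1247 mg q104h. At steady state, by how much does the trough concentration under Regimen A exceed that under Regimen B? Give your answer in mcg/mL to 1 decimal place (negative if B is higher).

1.1 mcg/mL

Regimen A: f = (1/2)^(58/27) ≈ 0.2256; Cmin,ss = (805/128)·f/(1−f) ≈ 1.832 mcg/mL.
Regimen B: f = (1/2)^(104/27) ≈ 0.0693; Cmin,ss = (1247/128)·f/(1−f) ≈ 0.725 mcg/mL.
Difference ≈ 1.832 − 0.725 ≈ 1.107 mcg/mL.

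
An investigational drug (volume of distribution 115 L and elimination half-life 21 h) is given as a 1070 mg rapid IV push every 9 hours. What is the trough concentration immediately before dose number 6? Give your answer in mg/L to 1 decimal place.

20.8 mg/L

f = (1/2)^(τ/t½) = (1/2)^(9/21) ≈ 0.7430.
C₀ = D/Vd = 1070/115 ≈ 9.304 mg/L.
Before the 6th dose, 5 doses have been given. Superposition: Cmin = C₀·(f + f² + … + f^5).
≈ 9.304 × (0.7430 + 0.5520 + 0.4102 + 0.3048 + 0.2264) ≈ 9.304 × 2.2364 ≈ 20.807 mg/L.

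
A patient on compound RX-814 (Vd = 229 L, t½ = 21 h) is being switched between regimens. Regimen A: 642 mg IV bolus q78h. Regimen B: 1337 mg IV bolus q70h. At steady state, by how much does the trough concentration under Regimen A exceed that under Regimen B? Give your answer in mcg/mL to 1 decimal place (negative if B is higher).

-0.4 mcg/mL

Regimen A: f = (1/2)^(78/21) ≈ 0.0762; Cmin,ss = (642/229)·f/(1−f) ≈ 0.231 mcg/mL.
Regimen B: f = (1/2)^(70/21) ≈ 0.0992; Cmin,ss = (1337/229)·f/(1−f) ≈ 0.643 mcg/mL.
Difference ≈ 0.231 − 0.643 ≈ -0.412 mcg/mL.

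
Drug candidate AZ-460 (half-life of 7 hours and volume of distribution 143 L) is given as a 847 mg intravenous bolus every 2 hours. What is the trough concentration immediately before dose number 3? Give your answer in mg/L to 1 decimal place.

f = (1/2)^(τ/t½) = (1/2)^(2/7) ≈ 0.8203.
C₀ = D/Vd = 847/143 ≈ 5.923 mg/L.
Before the 3rd dose, 2 doses have been given. Superposition: Cmin = C₀·(f + f²).
≈ 5.923 × (0.8203 + 0.6729) ≈ 5.923 × 1.4932 ≈ 8.844 mg/L.

8.8 mg/L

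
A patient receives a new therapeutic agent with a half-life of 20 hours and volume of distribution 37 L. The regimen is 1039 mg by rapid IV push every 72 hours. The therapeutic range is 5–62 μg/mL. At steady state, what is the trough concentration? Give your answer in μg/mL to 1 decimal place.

2.5 μg/mL

τ/t½ = 72/20 ≈ 3.6, so fraction remaining f = (1/2)^(72/20) ≈ 0.0825.
Each bolus raises the concentration by D/Vd = 1039/37 ≈ 28.081 μg/mL.
Steady-state trough Cmin,ss = C₀·f/(1−f) ≈ 28.081 × 0.0825/0.9175 ≈ 2.525 μg/mL.
Trough 2.5 μg/mL vs MEC 5 μg/mL: subtherapeutic.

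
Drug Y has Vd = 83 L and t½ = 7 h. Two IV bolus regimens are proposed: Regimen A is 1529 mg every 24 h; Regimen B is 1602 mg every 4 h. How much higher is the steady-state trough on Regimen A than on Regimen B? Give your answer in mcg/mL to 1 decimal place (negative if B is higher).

-37.8 mcg/mL

Regimen A: f = (1/2)^(24/7) ≈ 0.0929; Cmin,ss = (1529/83)·f/(1−f) ≈ 1.887 mcg/mL.
Regimen B: f = (1/2)^(4/7) ≈ 0.6730; Cmin,ss = (1602/83)·f/(1−f) ≈ 39.724 mcg/mL.
Difference ≈ 1.887 − 39.724 ≈ -37.837 mcg/mL.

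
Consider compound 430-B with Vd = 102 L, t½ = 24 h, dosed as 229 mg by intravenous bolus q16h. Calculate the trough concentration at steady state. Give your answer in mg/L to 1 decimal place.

Over one 16-h interval, 16/24 ≈ 0.66667 half-lives elapse, leaving f ≈ 0.6300 of each dose.
Each bolus raises the concentration by D/Vd = 229/102 ≈ 2.245 mg/L.
Steady-state trough Cmin,ss = C₀·f/(1−f) ≈ 2.245 × 0.6300/0.3700 ≈ 3.823 mg/L.

3.8 mg/L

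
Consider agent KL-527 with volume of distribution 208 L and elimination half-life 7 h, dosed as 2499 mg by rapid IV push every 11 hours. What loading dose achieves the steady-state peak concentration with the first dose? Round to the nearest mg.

f = (1/2)^(11/7) ≈ 0.336475; accumulation ratio R = 1/(1−f) ≈ 1.50710.
Loading dose to hit Cmax,ss on first dose: D_load = D_maint·R ≈ 2499 × 1.50710 ≈ 3766.24 mg.

3766 mg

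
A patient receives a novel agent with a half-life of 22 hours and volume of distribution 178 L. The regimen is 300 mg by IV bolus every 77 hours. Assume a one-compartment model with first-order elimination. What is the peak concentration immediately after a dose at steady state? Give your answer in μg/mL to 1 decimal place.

1.8 μg/mL

k = ln2/t½ = ln2/22 ≈ 0.031507 h⁻¹; fraction remaining f = e^(−kτ) = e^(−0.031507×77) ≈ 0.0884.
At steady state, accumulation factor R = 1/(1 − e^(−kτ)) ≈ 1.0970.
Each bolus raises the concentration by D/Vd = 300/178 ≈ 1.685 μg/mL.
Cmax,ss = C₀/(1 − f) ≈ 1.685/0.9116 ≈ 1.848 μg/mL.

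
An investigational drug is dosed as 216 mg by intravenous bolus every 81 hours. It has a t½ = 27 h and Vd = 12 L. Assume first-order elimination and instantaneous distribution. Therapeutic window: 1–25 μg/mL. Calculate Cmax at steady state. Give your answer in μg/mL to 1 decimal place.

20.6 μg/mL

τ = 81 h = 3 half-lives, so f = (1/2)^3 = 0.125.
At steady state, R = 1/(1 − 0.125) = 8/7.
Single-dose peak C₀ = D/Vd = 216/12 = 18 μg/mL.
Steady-state peak Cmax,ss = C₀·R = 18 × 8/7 ≈ 20.571 μg/mL.
Peak 20.6 μg/mL vs MTC 25 μg/mL: below toxic threshold.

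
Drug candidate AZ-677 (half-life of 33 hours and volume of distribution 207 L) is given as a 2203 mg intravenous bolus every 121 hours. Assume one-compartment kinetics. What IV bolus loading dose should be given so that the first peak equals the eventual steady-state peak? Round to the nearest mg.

2391 mg

f = (1/2)^(121/33) ≈ 0.078745; accumulation ratio R = 1/(1−f) ≈ 1.08548.
Loading dose to hit Cmax,ss on first dose: D_load = D_maint·R ≈ 2203 × 1.08548 ≈ 2391.31 mg.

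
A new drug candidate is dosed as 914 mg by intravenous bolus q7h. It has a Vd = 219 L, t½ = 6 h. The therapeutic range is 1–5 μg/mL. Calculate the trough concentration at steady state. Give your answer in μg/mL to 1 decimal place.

Over one 7-h interval, 7/6 ≈ 1.1667 half-lives elapse, leaving f ≈ 0.4454 of each dose.
Accumulation ratio R = 1/(1 − f) ≈ 1/0.5546 ≈ 1.8031.
Single-dose peak C₀ = D/Vd = 914/219 ≈ 4.174 μg/mL.
Steady-state peak Cmax,ss = C₀·R ≈ 4.174 × 1.8031 ≈ 7.526 μg/mL.
Steady-state trough Cmin,ss = Cmax,ss·f ≈ 7.526 × 0.4454 ≈ 3.352 μg/mL.
Trough 3.4 μg/mL vs MEC 1 μg/mL: adequate.

3.4 μg/mL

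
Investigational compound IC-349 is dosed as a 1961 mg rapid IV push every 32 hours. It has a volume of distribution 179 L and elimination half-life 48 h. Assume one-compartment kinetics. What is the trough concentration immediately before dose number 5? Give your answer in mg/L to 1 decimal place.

f = (1/2)^(τ/t½) = (1/2)^(32/48) ≈ 0.6300.
C₀ = D/Vd = 1961/179 ≈ 10.955 mg/L.
Before the 5th dose, 4 doses have been given. Superposition: Cmin = C₀·(f + f² + … + f^4).
≈ 10.955 × (0.6300 + 0.3969 + 0.2500 + 0.1575) ≈ 10.955 × 1.4344 ≈ 15.714 mg/L.

15.7 mg/L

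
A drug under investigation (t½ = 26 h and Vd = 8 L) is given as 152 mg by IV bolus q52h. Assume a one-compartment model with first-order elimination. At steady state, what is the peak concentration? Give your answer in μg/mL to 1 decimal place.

25.3 μg/mL

The dosing interval is 2 half-lives, so f = 2^(−2) = 0.25.
Accumulation ratio R = 1/(1 − f) = 1/0.75 = 4/3.
Single-dose peak C₀ = D/Vd = 152/8 = 19 μg/mL.
Steady-state peak Cmax,ss = C₀·R = 19 × 4/3 ≈ 25.333 μg/mL.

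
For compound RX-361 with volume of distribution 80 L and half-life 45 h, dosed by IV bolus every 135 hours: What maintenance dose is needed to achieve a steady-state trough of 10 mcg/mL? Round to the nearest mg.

5600 mg

τ/t½ = 135/45 ≈ 3, so f = (1/2)^(135/45) ≈ 0.125000.
Cmin,ss = (D/Vd)·f/(1−f), so D = Cmin,ss·Vd·(1−f)/f.
D = 10 × 80 × (1−f)/f ≈ 10 × 80 × 7.00000 ≈ 5600.00 mg.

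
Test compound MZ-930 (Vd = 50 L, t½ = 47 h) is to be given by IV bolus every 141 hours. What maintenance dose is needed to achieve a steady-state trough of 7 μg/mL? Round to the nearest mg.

2450 mg

τ/t½ = 141/47 ≈ 3, so f = (1/2)^(141/47) ≈ 0.125000.
Cmin,ss = (D/Vd)·f/(1−f), so D = Cmin,ss·Vd·(1−f)/f.
D = 7 × 50 × (1−f)/f ≈ 7 × 50 × 7.00000 ≈ 2450.00 mg.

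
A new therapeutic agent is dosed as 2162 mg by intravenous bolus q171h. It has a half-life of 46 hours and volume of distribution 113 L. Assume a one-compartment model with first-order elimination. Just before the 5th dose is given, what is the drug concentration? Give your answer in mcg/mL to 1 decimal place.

f = (1/2)^(τ/t½) = (1/2)^(171/46) ≈ 0.0760.
C₀ = D/Vd = 2162/113 ≈ 19.133 mcg/mL.
Before the 5th dose, 4 doses have been given. Superposition: Cmin = C₀·(f + f² + … + f^4).
≈ 19.133 × (0.0760 + 0.0058 + 0.0004 + 0.0000) ≈ 19.133 × 0.0822 ≈ 1.573 mcg/mL.

1.6 mcg/mL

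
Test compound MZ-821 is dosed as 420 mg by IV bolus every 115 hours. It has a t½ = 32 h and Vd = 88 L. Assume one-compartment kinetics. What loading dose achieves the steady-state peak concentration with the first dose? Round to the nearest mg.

458 mg

f = (1/2)^(115/32) ≈ 0.082827; accumulation ratio R = 1/(1−f) ≈ 1.09031.
Loading dose to hit Cmax,ss on first dose: D_load = D_maint·R ≈ 420 × 1.09031 ≈ 457.93 mg.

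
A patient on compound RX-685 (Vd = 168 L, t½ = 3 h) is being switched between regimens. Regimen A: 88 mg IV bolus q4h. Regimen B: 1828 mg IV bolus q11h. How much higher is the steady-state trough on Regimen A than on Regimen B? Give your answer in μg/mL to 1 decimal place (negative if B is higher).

Regimen A: f = (1/2)^(4/3) ≈ 0.3969; Cmin,ss = (88/168)·f/(1−f) ≈ 0.345 μg/mL.
Regimen B: f = (1/2)^(11/3) ≈ 0.0787; Cmin,ss = (1828/168)·f/(1−f) ≈ 0.929 μg/mL.
Difference ≈ 0.345 − 0.929 ≈ -0.584 μg/mL.

-0.6 μg/mL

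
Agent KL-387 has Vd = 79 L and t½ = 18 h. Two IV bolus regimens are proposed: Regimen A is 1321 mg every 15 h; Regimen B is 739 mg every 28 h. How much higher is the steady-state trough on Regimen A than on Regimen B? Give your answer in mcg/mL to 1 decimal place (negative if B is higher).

Regimen A: f = (1/2)^(15/18) ≈ 0.5612; Cmin,ss = (1321/79)·f/(1−f) ≈ 21.386 mcg/mL.
Regimen B: f = (1/2)^(28/18) ≈ 0.3402; Cmin,ss = (739/79)·f/(1−f) ≈ 4.823 mcg/mL.
Difference ≈ 21.386 − 4.823 ≈ 16.563 mcg/mL.

16.6 mcg/mL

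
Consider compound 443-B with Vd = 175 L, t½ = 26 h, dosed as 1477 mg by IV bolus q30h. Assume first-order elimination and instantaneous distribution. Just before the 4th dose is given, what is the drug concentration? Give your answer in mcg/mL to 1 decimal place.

6.3 mcg/mL

f = (1/2)^(τ/t½) = (1/2)^(30/26) ≈ 0.4494.
C₀ = D/Vd = 1477/175 ≈ 8.440 mcg/mL.
Before the 4th dose, 3 doses have been given. Superposition: Cmin = C₀·(f + f² + … + f^3).
≈ 8.440 × (0.4494 + 0.2020 + 0.0908) ≈ 8.440 × 0.7422 ≈ 6.264 mcg/mL.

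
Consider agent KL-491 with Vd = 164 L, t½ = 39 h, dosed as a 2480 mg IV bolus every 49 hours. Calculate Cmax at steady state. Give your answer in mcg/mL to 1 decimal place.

τ/t½ = 49/39 ≈ 1.2564, so fraction remaining f = (1/2)^(49/39) ≈ 0.4186.
At steady state, accumulation factor R = 1/(1 − e^(−kτ)) ≈ 1.7200.
Each bolus raises the concentration by D/Vd = 2480/164 ≈ 15.122 mcg/mL.
Steady-state peak Cmax,ss = C₀·R ≈ 15.122 × 1.7200 ≈ 26.010 mcg/mL.

26.0 mcg/mL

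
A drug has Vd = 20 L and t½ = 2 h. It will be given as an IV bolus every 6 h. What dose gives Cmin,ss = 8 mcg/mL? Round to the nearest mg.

1120 mg

τ/t½ = 6/2 ≈ 3, so f = (1/2)^(6/2) ≈ 0.125000.
Cmin,ss = (D/Vd)·f/(1−f), so D = Cmin,ss·Vd·(1−f)/f.
D = 8 × 20 × (1−f)/f ≈ 8 × 20 × 7.00000 ≈ 1120.00 mg.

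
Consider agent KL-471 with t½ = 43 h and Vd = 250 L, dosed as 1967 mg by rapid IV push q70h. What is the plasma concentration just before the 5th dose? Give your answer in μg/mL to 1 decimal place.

3.7 μg/mL

f = (1/2)^(τ/t½) = (1/2)^(70/43) ≈ 0.3236.
C₀ = D/Vd = 1967/250 ≈ 7.868 μg/mL.
Before the 5th dose, 4 doses have been given. Superposition: Cmin = C₀·(f + f² + … + f^4).
≈ 7.868 × (0.3236 + 0.1047 + 0.0339 + 0.0110) ≈ 7.868 × 0.4732 ≈ 3.723 μg/mL.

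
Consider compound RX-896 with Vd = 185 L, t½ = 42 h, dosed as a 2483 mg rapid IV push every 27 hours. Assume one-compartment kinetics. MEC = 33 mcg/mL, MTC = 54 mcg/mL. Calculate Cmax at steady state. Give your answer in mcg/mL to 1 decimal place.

k = ln2/t½ = ln2/42 ≈ 0.016504 h⁻¹; fraction remaining f = e^(−kτ) = e^(−0.016504×27) ≈ 0.6404.
At steady state, accumulation factor R = 1/(1 − e^(−kτ)) ≈ 2.7809.
Each bolus raises the concentration by D/Vd = 2483/185 ≈ 13.422 mcg/mL.
Steady-state peak Cmax,ss = C₀·R ≈ 13.422 × 2.7809 ≈ 37.325 mcg/mL.
Peak 37.3 mcg/mL vs MTC 54 mcg/mL: below toxic threshold.

37.3 mcg/mL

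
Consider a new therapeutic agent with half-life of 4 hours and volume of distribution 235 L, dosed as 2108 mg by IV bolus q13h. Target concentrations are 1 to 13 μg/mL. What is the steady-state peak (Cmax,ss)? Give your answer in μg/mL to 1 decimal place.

10.0 μg/mL

k = ln2/t½ = ln2/4 ≈ 0.173287 h⁻¹; fraction remaining f = e^(−kτ) = e^(−0.173287×13) ≈ 0.1051.
At steady state, accumulation factor R = 1/(1 − e^(−kτ)) ≈ 1.1174.
Single-dose peak C₀ = D/Vd = 2108/235 ≈ 8.970 μg/mL.
Steady-state peak Cmax,ss = C₀·R ≈ 8.970 × 1.1174 ≈ 10.023 μg/mL.
Peak 10.0 μg/mL vs MTC 13 μg/mL: below toxic threshold.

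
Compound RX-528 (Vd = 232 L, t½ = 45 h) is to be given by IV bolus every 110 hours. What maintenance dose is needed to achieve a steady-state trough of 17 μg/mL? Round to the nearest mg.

τ/t½ = 110/45 ≈ 2.4444, so f = (1/2)^(110/45) ≈ 0.183717.
Cmin,ss = (D/Vd)·f/(1−f), so D = Cmin,ss·Vd·(1−f)/f.
D = 17 × 232 × (1−f)/f ≈ 17 × 232 × 4.44315 ≈ 17523.78 mg.

17524 mg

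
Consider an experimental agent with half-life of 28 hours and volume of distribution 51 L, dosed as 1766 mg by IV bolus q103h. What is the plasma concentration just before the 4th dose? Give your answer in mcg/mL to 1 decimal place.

f = (1/2)^(τ/t½) = (1/2)^(103/28) ≈ 0.0781.
C₀ = D/Vd = 1766/51 ≈ 34.627 mcg/mL.
Before the 4th dose, 3 doses have been given. Superposition: Cmin = C₀·(f + f² + … + f^3).
≈ 34.627 × (0.0781 + 0.0061 + 0.0005) ≈ 34.627 × 0.0847 ≈ 2.933 mcg/mL.

2.9 mcg/mL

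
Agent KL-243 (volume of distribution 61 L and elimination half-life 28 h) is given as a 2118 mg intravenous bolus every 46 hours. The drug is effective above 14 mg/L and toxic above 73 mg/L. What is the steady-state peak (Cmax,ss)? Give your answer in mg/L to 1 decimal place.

51.1 mg/L

τ/t½ = 46/28 ≈ 1.6429, so fraction remaining f = (1/2)^(46/28) ≈ 0.3202.
At steady state, accumulation factor R = 1/(1 − e^(−kτ)) ≈ 1.4710.
Single-dose peak C₀ = D/Vd = 2118/61 ≈ 34.721 mg/L.
Steady-state peak Cmax,ss = C₀·R ≈ 34.721 × 1.4710 ≈ 51.075 mg/L.
Peak 51.1 mg/L vs MTC 73 mg/L: below toxic threshold.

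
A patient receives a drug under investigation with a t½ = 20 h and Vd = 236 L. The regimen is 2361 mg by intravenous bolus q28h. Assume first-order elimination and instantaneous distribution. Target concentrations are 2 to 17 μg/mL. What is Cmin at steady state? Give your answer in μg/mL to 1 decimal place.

6.1 μg/mL

τ/t½ = 28/20 ≈ 1.4, so fraction remaining f = (1/2)^(28/20) ≈ 0.3789.
Accumulation ratio R = 1/(1 − f) ≈ 1/0.6211 ≈ 1.6100.
Each bolus raises the concentration by D/Vd = 2361/236 ≈ 10.004 μg/mL.
Cmax,ss = C₀/(1 − f) ≈ 10.004/0.6211 ≈ 16.107 μg/mL.
Steady-state trough Cmin,ss = Cmax,ss·f ≈ 16.107 × 0.3789 ≈ 6.103 μg/mL.
Trough 6.1 μg/mL vs MEC 2 μg/mL: adequate.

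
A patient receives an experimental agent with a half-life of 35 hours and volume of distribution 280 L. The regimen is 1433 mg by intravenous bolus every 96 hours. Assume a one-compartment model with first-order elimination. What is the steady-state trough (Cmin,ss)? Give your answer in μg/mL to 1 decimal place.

τ/t½ = 96/35 ≈ 2.7429, so fraction remaining f = (1/2)^(96/35) ≈ 0.1494.
At steady state, accumulation factor R = 1/(1 − e^(−kτ)) ≈ 1.1756.
Each bolus raises the concentration by D/Vd = 1433/280 ≈ 5.118 μg/mL.
Steady-state peak Cmax,ss = C₀·R ≈ 5.118 × 1.1756 ≈ 6.017 μg/mL.
One interval later, Cmin,ss = Cmax,ss·e^(−kτ) ≈ 6.017 × 0.1494 ≈ 0.899 μg/mL.

0.9 μg/mL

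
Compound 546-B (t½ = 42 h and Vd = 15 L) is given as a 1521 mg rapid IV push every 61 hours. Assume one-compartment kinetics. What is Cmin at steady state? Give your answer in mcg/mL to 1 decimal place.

τ/t½ = 61/42 ≈ 1.4524, so fraction remaining f = (1/2)^(61/42) ≈ 0.3654.
Accumulation ratio R = 1/(1 − f) ≈ 1/0.6346 ≈ 1.5758.
Each bolus raises the concentration by D/Vd = 1521/15 ≈ 101.400 mcg/mL.
Steady-state peak Cmax,ss = C₀·R ≈ 101.400 × 1.5758 ≈ 159.786 mcg/mL.
One interval later, Cmin,ss = Cmax,ss·e^(−kτ) ≈ 159.786 × 0.3654 ≈ 58.386 mcg/mL.

58.4 mcg/mL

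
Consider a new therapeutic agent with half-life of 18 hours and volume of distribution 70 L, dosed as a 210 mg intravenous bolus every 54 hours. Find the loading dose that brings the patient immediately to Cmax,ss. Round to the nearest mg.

240 mg

f = (1/2)^(54/18) ≈ 0.125000; accumulation ratio R = 1/(1−f) ≈ 1.14286.
Loading dose to hit Cmax,ss on first dose: D_load = D_maint·R ≈ 210 × 1.14286 ≈ 240.00 mg.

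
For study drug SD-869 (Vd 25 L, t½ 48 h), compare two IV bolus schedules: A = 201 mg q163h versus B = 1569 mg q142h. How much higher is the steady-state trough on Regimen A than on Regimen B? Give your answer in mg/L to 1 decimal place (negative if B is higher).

-8.4 mg/L

Regimen A: f = (1/2)^(163/48) ≈ 0.0950; Cmin,ss = (201/25)·f/(1−f) ≈ 0.844 mg/L.
Regimen B: f = (1/2)^(142/48) ≈ 0.1287; Cmin,ss = (1569/25)·f/(1−f) ≈ 9.270 mg/L.
Difference ≈ 0.844 − 9.270 ≈ -8.426 mg/L.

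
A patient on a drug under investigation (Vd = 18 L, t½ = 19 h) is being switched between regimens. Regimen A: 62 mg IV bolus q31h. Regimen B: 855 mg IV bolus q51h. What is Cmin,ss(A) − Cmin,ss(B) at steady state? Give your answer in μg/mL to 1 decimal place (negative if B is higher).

Regimen A: f = (1/2)^(31/19) ≈ 0.3227; Cmin,ss = (62/18)·f/(1−f) ≈ 1.641 μg/mL.
Regimen B: f = (1/2)^(51/19) ≈ 0.1556; Cmin,ss = (855/18)·f/(1−f) ≈ 8.753 μg/mL.
Difference ≈ 1.641 − 8.753 ≈ -7.112 μg/mL.

-7.1 μg/mL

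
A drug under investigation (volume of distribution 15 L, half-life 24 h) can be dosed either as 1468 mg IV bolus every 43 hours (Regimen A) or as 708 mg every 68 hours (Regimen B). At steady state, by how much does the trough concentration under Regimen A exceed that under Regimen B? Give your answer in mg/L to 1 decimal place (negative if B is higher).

Regimen A: f = (1/2)^(43/24) ≈ 0.2888; Cmin,ss = (1468/15)·f/(1−f) ≈ 39.741 mg/L.
Regimen B: f = (1/2)^(68/24) ≈ 0.1403; Cmin,ss = (708/15)·f/(1−f) ≈ 7.703 mg/L.
Difference ≈ 39.741 − 7.703 ≈ 32.038 mg/L.

32.0 mg/L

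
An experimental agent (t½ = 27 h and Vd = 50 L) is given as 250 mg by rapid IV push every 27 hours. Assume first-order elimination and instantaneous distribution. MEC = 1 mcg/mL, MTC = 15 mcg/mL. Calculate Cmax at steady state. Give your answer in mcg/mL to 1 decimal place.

τ = 27 h = 1 half-life, so f = (1/2)^1 = 0.5.
Accumulation ratio R = 1/(1 − f) = 1/0.5 = 2/1.
Single-dose peak C₀ = D/Vd = 250/50 = 5 mcg/mL.
Steady-state peak Cmax,ss = C₀·R = 5 × 2/1 ≈ 10.000 mcg/mL.
Peak 10.0 mcg/mL vs MTC 15 mcg/mL: below toxic threshold.

10.0 mcg/mL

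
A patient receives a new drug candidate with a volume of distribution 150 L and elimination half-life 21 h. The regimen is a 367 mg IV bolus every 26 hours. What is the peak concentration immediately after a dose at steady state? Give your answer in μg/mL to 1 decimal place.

4.2 μg/mL

Over one 26-h interval, 26/21 ≈ 1.2381 half-lives elapse, leaving f ≈ 0.4239 of each dose.
Accumulation ratio R = 1/(1 − f) ≈ 1/0.5761 ≈ 1.7358.
Each bolus raises the concentration by D/Vd = 367/150 ≈ 2.447 μg/mL.
Cmax,ss = C₀/(1 − f) ≈ 2.447/0.5761 ≈ 4.248 μg/mL.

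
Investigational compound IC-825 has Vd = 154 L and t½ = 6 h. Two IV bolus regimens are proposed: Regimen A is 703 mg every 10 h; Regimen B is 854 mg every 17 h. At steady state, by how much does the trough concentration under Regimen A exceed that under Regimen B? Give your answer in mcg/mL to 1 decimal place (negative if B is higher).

Regimen A: f = (1/2)^(10/6) ≈ 0.3150; Cmin,ss = (703/154)·f/(1−f) ≈ 2.099 mcg/mL.
Regimen B: f = (1/2)^(17/6) ≈ 0.1403; Cmin,ss = (854/154)·f/(1−f) ≈ 0.905 mcg/mL.
Difference ≈ 2.099 − 0.905 ≈ 1.194 mcg/mL.

1.2 mcg/mL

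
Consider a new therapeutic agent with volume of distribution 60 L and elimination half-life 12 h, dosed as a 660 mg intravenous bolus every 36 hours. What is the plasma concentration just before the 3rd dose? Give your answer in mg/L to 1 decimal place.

1.5 mg/L

f = (1/2)^(τ/t½) = (1/2)^(36/12) ≈ 0.1250.
C₀ = D/Vd = 660/60 ≈ 11.000 mg/L.
Before the 3rd dose, 2 doses have been given. Superposition: Cmin = C₀·(f + f²).
≈ 11.000 × (0.1250 + 0.0156) ≈ 11.000 × 0.1406 ≈ 1.547 mg/L.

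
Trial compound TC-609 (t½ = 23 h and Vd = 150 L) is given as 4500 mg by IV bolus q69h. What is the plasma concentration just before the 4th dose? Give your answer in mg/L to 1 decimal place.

f = (1/2)^(τ/t½) = (1/2)^(69/23) ≈ 0.1250.
C₀ = D/Vd = 4500/150 ≈ 30.000 mg/L.
Before the 4th dose, 3 doses have been given. Superposition: Cmin = C₀·(f + f² + … + f^3).
≈ 30.000 × (0.1250 + 0.0156 + 0.0020) ≈ 30.000 × 0.1426 ≈ 4.278 mg/L.

4.3 mg/L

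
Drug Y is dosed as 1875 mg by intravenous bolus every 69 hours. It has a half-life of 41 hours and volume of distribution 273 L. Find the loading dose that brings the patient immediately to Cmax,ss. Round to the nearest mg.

2723 mg

f = (1/2)^(69/41) ≈ 0.311450; accumulation ratio R = 1/(1−f) ≈ 1.45233.
Loading dose to hit Cmax,ss on first dose: D_load = D_maint·R ≈ 1875 × 1.45233 ≈ 2723.12 mg.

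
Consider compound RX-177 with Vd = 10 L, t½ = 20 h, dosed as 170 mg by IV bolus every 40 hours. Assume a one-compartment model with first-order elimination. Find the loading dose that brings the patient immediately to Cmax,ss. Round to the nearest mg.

f = (1/2)^(40/20) ≈ 0.250000; accumulation ratio R = 1/(1−f) ≈ 1.33333.
Loading dose to hit Cmax,ss on first dose: D_load = D_maint·R ≈ 170 × 1.33333 ≈ 226.67 mg.

227 mg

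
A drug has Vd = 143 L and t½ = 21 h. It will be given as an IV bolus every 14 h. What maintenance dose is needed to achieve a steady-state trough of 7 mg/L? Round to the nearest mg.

588 mg

τ/t½ = 14/21 ≈ 0.66667, so f = (1/2)^(14/21) ≈ 0.629961.
Cmin,ss = (D/Vd)·f/(1−f), so D = Cmin,ss·Vd·(1−f)/f.
D = 7 × 143 × (1−f)/f ≈ 7 × 143 × 0.58740 ≈ 587.99 mg.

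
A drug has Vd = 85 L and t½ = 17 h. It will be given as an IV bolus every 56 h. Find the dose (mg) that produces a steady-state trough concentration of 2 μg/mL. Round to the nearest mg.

τ/t½ = 56/17 ≈ 3.2941, so f = (1/2)^(56/17) ≈ 0.101946.
Cmin,ss = (D/Vd)·f/(1−f), so D = Cmin,ss·Vd·(1−f)/f.
D = 2 × 85 × (1−f)/f ≈ 2 × 85 × 8.80911 ≈ 1497.55 mg.

1498 mg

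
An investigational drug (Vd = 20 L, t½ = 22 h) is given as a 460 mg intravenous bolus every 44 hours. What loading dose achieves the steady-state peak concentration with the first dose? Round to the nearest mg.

613 mg

f = (1/2)^(44/22) ≈ 0.250000; accumulation ratio R = 1/(1−f) ≈ 1.33333.
Loading dose to hit Cmax,ss on first dose: D_load = D_maint·R ≈ 460 × 1.33333 ≈ 613.33 mg.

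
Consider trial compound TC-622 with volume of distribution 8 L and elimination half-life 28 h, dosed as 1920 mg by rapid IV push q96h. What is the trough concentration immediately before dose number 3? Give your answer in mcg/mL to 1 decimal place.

24.4 mcg/mL

f = (1/2)^(τ/t½) = (1/2)^(96/28) ≈ 0.0929.
C₀ = D/Vd = 1920/8 ≈ 240.000 mcg/mL.
Before the 3rd dose, 2 doses have been given. Superposition: Cmin = C₀·(f + f²).
≈ 240.000 × (0.0929 + 0.0086) ≈ 240.000 × 0.1015 ≈ 24.360 mcg/mL.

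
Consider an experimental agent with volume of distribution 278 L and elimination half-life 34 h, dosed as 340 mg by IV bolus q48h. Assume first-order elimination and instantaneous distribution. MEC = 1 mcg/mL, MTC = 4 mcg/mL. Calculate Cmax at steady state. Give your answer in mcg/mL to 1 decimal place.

Over one 48-h interval, 48/34 ≈ 1.4118 half-lives elapse, leaving f ≈ 0.3759 of each dose.
Accumulation ratio R = 1/(1 − f) ≈ 1/0.6241 ≈ 1.6023.
Each bolus raises the concentration by D/Vd = 340/278 ≈ 1.223 mcg/mL.
Steady-state peak Cmax,ss = C₀·R ≈ 1.223 × 1.6023 ≈ 1.960 mcg/mL.
Peak 2.0 mcg/mL vs MTC 4 mcg/mL: below toxic threshold.

2.0 mcg/mL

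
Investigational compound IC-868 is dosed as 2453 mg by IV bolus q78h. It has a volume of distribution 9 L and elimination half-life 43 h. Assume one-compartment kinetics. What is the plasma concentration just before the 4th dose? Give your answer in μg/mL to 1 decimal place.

105.8 μg/mL

f = (1/2)^(τ/t½) = (1/2)^(78/43) ≈ 0.2844.
C₀ = D/Vd = 2453/9 ≈ 272.556 μg/mL.
Before the 4th dose, 3 doses have been given. Superposition: Cmin = C₀·(f + f² + … + f^3).
≈ 272.556 × (0.2844 + 0.0809 + 0.0230) ≈ 272.556 × 0.3883 ≈ 105.833 μg/mL.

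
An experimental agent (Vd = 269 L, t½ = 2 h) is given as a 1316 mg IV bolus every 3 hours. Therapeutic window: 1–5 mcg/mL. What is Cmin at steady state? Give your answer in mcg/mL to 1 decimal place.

2.7 mcg/mL

Over one 3-h interval, 3/2 ≈ 1.5 half-lives elapse, leaving f ≈ 0.3536 of each dose.
At steady state, accumulation factor R = 1/(1 − e^(−kτ)) ≈ 1.5470.
Single-dose peak C₀ = D/Vd = 1316/269 ≈ 4.892 mcg/mL.
Steady-state peak Cmax,ss = C₀·R ≈ 4.892 × 1.5470 ≈ 7.568 mcg/mL.
One interval later, Cmin,ss = Cmax,ss·e^(−kτ) ≈ 7.568 × 0.3536 ≈ 2.676 mcg/mL.
Trough 2.7 mcg/mL vs MEC 1 mcg/mL: adequate.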